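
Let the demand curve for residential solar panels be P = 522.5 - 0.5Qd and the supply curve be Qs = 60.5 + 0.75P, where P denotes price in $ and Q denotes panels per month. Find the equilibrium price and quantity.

P* = 358, Q* = 329

In direct form, Qd = 1045 - 2P.
The market clears where 1045 - 2P = 60.5 + 0.75P. Rearranging, 2.75P = 984.5, hence P* = 358.
From the demand curve, Q* = 1045 - 2(358) = 329.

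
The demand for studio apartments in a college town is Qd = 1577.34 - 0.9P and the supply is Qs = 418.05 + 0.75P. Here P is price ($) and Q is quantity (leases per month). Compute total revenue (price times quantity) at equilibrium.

Total revenue = 663957

The market clears where 1577.34 - 0.9P = 418.05 + 0.75P. Rearranging, 1.65P = 1159.29, hence P* = 702.6.
Substitute back: Q* = 1577.34 - 0.9(702.6) = 945.
Total revenue = P* × Q* = 702.6 × 945 = 663957.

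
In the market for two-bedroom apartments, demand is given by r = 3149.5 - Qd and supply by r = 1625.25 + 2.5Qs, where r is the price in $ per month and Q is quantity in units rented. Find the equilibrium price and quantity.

r* = 2714, Q* = 435.5

In direct form, Qd = 3149.5 - r and Qs = -650.1 + 0.4r.
The market clears where 3149.5 - r = -650.1 + 0.4r. Rearranging, 1.4r = 3799.6, hence r* = 2714.
Then Q* = 3149.5 - 2714 = 435.5.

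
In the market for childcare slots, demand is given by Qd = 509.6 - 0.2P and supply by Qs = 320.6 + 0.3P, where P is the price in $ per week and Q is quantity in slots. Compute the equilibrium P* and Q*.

Equating demand and supply, 509.6 - 0.2P = 320.6 + 0.3P gives 0.5P = 189, so P* = 378.
Plugging P* into demand: Q* = 509.6 - 0.2(378) = 434.

P* = 378, Q* = 434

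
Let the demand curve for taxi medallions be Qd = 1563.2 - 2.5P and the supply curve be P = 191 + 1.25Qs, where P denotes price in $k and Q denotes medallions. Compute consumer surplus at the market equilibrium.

Consumer surplus = 13854.848

Rewriting in direct form: Qs = -152.8 + 0.8P.
Equating demand and supply, 1563.2 - 2.5P = -152.8 + 0.8P gives 3.3P = 1716, so P* = 520.
Then Q* = 1563.2 - 2.5(520) = 263.2.
Demand choke price (Qd = 0): P = 1563.2/2.5 = 625.28. Consumer surplus = ½ × (625.28 - 520) × 263.2 = 13854.848.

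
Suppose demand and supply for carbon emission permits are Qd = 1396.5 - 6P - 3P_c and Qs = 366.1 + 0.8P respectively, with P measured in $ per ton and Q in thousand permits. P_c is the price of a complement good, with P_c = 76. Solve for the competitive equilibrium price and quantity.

P* = 118, Q* = 460.5

With P_c = 76, demand is Qd = 1168.5 - 6P.
At equilibrium Qd = Qs, so 1168.5 - 6P = 366.1 + 0.8P; collecting terms, 802.4 = 6.8P and P* = 118.
From the demand curve, Q* = 1168.5 - 6(118) = 460.5.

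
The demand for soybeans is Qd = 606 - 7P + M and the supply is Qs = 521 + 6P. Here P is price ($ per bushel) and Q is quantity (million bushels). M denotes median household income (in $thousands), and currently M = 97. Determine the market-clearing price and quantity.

P* = 14, Q* = 605

With M = 97, demand is Qd = 703 - 7P.
Equating demand and supply, 703 - 7P = 521 + 6P gives 13P = 182, so P* = 14.
Substitute back: Q* = 703 - 7(14) = 605.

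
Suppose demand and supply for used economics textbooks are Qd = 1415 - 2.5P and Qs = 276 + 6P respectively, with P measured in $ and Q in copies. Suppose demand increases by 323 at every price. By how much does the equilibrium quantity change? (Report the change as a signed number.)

The market clears where 1415 - 2.5P = 276 + 6P. Rearranging, 8.5P = 1139, hence P* = 134.
Substitute back: Q* = 1415 - 2.5(134) = 1080.
After the shift, demand is Qd = 1738 - 2.5P.
Re-solving, 8.5P = 1462 gives P = 172 and Q = 1308.
ΔQ = 1308 - 1080 = 228.

ΔQ = 228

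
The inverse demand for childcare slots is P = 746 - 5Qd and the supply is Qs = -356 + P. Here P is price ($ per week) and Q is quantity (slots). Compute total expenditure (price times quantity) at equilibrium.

Inverting to quantity form: Qd = 149.2 - 0.2P.
Equating demand and supply, 149.2 - 0.2P = -356 + P gives 1.2P = 505.2, so P* = 421.
Then Q* = 149.2 - 0.2(421) = 65.
Total expenditure = P* × Q* = 421 × 65 = 27365.

Total expenditure = 27365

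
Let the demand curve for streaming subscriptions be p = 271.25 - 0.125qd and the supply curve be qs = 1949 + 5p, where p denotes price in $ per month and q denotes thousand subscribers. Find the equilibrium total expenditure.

In direct form, qd = 2170 - 8p.
The market clears where 2170 - 8p = 1949 + 5p. Rearranging, 13p = 221, hence p* = 17.
From the demand curve, q* = 2170 - 8(17) = 2034.
Total expenditure = p* × q* = 17 × 2034 = 34578.

Total expenditure = 34578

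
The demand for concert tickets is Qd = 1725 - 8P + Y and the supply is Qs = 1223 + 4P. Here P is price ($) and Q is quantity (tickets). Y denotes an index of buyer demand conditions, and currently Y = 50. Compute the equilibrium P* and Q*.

P* = 46, Q* = 1407

With Y = 50, demand is Qd = 1775 - 8P.
Set Qd = Qs: 1775 - 8P = 1223 + 4P, so 552 = 12P and P* = 46.
From the demand curve, Q* = 1775 - 8(46) = 1407.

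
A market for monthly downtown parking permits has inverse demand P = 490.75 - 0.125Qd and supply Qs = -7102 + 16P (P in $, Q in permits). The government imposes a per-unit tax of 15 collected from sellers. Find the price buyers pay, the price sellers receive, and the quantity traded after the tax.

P_b = 469.5, P_s = 454.5, Q = 170

Solving each curve for Q: Qd = 3926 - 8P.
The tax drives a wedge P_b - P_s = 15. Substituting P_s = P_b - 15 into supply: Qs = -7342 + 16P_b.
Market clearing requires 3926 - 8P_b = -7342 + 16P_b; hence 11268 = 24P_b and P_b = 469.5.
So P_s = 454.5 and the quantity traded is Q = 3926 - 8(469.5) = 170.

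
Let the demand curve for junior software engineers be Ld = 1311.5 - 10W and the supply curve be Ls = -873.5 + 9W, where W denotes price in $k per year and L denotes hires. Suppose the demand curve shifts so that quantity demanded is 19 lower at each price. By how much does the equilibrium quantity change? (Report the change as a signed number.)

Set Ld = Ls: 1311.5 - 10W = -873.5 + 9W, so 2185 = 19W and W* = 115.
Then L* = 1311.5 - 10(115) = 161.5.
After the shift, demand is Ld = 1292.5 - 10W.
New equilibrium: 2166 = 19W, so W = 114 and L = 152.5.
ΔL = 152.5 - 161.5 = -9.

ΔL = -9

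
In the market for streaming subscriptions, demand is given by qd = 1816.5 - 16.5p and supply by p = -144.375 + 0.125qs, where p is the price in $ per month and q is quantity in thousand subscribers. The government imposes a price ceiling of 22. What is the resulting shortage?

Inverting to quantity form: qs = 1155 + 8p.
With p fixed at 22, quantity demanded is 1453.5 and quantity supplied is 1331.
Shortage = qd - qs = 1453.5 - 1331 = 122.5.

Shortage = 122.5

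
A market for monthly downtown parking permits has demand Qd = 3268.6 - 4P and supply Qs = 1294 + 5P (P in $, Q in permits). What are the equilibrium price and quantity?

P* = 219.4, Q* = 2391

Equating demand and supply, 3268.6 - 4P = 1294 + 5P gives 9P = 1974.6, so P* = 219.4.
Then Q* = 3268.6 - 4(219.4) = 2391.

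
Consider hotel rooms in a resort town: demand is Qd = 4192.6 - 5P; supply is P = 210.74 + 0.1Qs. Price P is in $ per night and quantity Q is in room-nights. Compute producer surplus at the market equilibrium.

Rewriting in direct form: Qs = -2107.4 + 10P.
Set Qd = Qs: 4192.6 - 5P = -2107.4 + 10P, so 6300 = 15P and P* = 420.
Substitute back: Q* = 4192.6 - 5(420) = 2092.6.
Supply choke price (Qs = 0): P = 210.74. Producer surplus = ½ × (420 - 210.74) × 2092.6 = 218948.738.

Producer surplus = 218948.738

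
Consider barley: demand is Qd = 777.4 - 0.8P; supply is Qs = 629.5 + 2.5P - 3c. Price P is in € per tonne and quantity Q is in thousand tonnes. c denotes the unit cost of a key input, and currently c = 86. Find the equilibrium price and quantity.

P* = 123, Q* = 679

With c = 86, supply is Qs = 371.5 + 2.5P.
The market clears where 777.4 - 0.8P = 371.5 + 2.5P. Rearranging, 3.3P = 405.9, hence P* = 123.
Then Q* = 777.4 - 0.8(123) = 679.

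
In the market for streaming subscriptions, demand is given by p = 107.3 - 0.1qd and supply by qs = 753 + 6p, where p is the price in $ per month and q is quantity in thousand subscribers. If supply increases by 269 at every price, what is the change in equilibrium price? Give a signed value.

Δp = -16.8125

Solving each curve for q: qd = 1073 - 10p.
Equating demand and supply, 1073 - 10p = 753 + 6p gives 16p = 320, so p* = 20.
Plugging p* into demand: q* = 1073 - 10(20) = 873.
After the shift, supply is qs = 1022 + 6p.
New equilibrium: 51 = 16p, so p = 3.1875 and q = 1041.125.
Δp = 3.1875 - 20 = -16.8125.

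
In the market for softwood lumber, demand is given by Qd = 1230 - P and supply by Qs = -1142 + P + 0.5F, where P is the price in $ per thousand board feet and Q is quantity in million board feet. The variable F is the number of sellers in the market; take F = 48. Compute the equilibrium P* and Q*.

With F = 48, supply is Qs = -1118 + P.
The market clears where 1230 - P = -1118 + P. Rearranging, 2P = 2348, hence P* = 1174.
Plugging P* into demand: Q* = 1230 - 1174 = 56.

P* = 1174, Q* = 56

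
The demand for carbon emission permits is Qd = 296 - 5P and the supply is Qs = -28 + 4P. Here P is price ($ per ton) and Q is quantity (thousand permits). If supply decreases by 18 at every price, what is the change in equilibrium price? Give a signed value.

ΔP = 2

The market clears where 296 - 5P = -28 + 4P. Rearranging, 9P = 324, hence P* = 36.
Substitute back: Q* = 296 - 5(36) = 116.
After the shift, supply is Qs = -46 + 4P.
The new intersection has 342 = 9P, i.e. P = 38, Q = 106.
ΔP = 38 - 36 = 2.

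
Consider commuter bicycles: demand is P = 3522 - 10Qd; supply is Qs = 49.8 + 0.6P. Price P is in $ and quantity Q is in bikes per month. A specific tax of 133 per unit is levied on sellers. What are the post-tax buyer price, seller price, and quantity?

Solving each curve for Q: Qd = 352.2 - 0.1P.
The tax drives a wedge P_b - P_s = 133. Substituting P_s = P_b - 133 into supply: Qs = -30 + 0.6P_b.
Market clearing requires 352.2 - 0.1P_b = -30 + 0.6P_b; hence 382.2 = 0.7P_b and P_b = 546.
So P_s = 413 and the quantity traded is Q = 352.2 - 0.1(546) = 297.6.

P_b = 546, P_s = 413, Q = 297.6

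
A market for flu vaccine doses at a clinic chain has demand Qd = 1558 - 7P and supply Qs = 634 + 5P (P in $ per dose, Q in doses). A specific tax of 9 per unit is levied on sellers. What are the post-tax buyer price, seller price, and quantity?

P_b = 80.75, P_s = 71.75, Q = 992.75

The tax drives a wedge P_b - P_s = 9. Substituting P_s = P_b - 9 into supply: Qs = 589 + 5P_b.
Set Qd = Qs: 1558 - 7P_b = 589 + 5P_b, so 969 = 12P_b and P_b = 80.75.
So P_s = 71.75 and the quantity traded is Q = 1558 - 7(80.75) = 992.75.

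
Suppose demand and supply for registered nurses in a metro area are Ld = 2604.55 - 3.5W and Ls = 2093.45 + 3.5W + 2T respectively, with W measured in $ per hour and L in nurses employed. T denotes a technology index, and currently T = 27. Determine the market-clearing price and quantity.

With T = 27, supply is Ls = 2147.45 + 3.5W.
Set Ld = Ls: 2604.55 - 3.5W = 2147.45 + 3.5W, so 457.1 = 7W and W* = 65.3.
From the demand curve, L* = 2604.55 - 3.5(65.3) = 2376.

W* = 65.3, L* = 2376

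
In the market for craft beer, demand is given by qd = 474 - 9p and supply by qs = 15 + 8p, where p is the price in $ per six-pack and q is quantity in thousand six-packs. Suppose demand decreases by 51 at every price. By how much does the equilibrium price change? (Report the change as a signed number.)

The market clears where 474 - 9p = 15 + 8p. Rearranging, 17p = 459, hence p* = 27.
From the demand curve, q* = 474 - 9(27) = 231.
After the shift, demand is qd = 423 - 9p.
The new intersection has 408 = 17p, i.e. p = 24, q = 207.
Δp = 24 - 27 = -3.

Δp = -3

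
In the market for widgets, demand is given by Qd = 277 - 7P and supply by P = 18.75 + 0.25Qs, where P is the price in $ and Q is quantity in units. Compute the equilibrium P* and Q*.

Rewriting in direct form: Qs = -75 + 4P.
The market clears where 277 - 7P = -75 + 4P. Rearranging, 11P = 352, hence P* = 32.
Then Q* = 277 - 7(32) = 53.

P* = 32, Q* = 53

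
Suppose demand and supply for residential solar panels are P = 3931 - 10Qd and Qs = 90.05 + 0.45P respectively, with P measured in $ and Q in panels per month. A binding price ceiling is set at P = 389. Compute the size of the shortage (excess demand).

In direct form, Qd = 393.1 - 0.1P.
With P fixed at 389, quantity demanded is 354.2 and quantity supplied is 265.1.
Shortage = Qd - Qs = 354.2 - 265.1 = 89.1.

Shortage = 89.1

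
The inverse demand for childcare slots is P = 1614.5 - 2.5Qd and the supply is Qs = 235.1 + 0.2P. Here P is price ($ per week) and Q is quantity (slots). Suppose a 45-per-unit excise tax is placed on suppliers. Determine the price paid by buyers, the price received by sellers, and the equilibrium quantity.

Solving each curve for Q: Qd = 645.8 - 0.4P.
Suppliers keep P_s = P_b - 45 per unit, so supply in terms of the buyer price is Qs = 226.1 + 0.2P_b.
Market clearing requires 645.8 - 0.4P_b = 226.1 + 0.2P_b; hence 419.7 = 0.6P_b and P_b = 699.5.
Then P_s = 699.5 - 45 = 654.5 and Q = 645.8 - 0.4(699.5) = 366.

P_b = 699.5, P_s = 654.5, Q = 366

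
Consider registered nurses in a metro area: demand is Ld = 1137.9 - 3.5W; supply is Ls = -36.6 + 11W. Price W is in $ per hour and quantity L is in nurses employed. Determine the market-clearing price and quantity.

At equilibrium Ld = Ls, so 1137.9 - 3.5W = -36.6 + 11W; collecting terms, 1174.5 = 14.5W and W* = 81.
Plugging W* into demand: L* = 1137.9 - 3.5(81) = 854.4.

W* = 81, L* = 854.4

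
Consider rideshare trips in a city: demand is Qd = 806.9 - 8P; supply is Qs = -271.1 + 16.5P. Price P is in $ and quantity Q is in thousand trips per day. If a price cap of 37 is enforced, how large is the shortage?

Shortage = 171.5

With P fixed at 37, quantity demanded is 510.9 and quantity supplied is 339.4.
Shortage = Qd - Qs = 510.9 - 339.4 = 171.5.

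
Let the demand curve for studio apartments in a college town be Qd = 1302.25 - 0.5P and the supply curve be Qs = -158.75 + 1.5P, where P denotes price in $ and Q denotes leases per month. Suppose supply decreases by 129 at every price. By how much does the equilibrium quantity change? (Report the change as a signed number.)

Equating demand and supply, 1302.25 - 0.5P = -158.75 + 1.5P gives 2P = 1461, so P* = 730.5.
Substitute back: Q* = 1302.25 - 0.5(730.5) = 937.
After the shift, supply is Qs = -287.75 + 1.5P.
Re-solving, 2P = 1590 gives P = 795 and Q = 904.75.
ΔQ = 904.75 - 937 = -32.25.

ΔQ = -32.25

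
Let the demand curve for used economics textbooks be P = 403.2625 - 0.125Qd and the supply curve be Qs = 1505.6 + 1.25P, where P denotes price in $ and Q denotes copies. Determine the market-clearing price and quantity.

Inverting to quantity form: Qd = 3226.1 - 8P.
The market clears where 3226.1 - 8P = 1505.6 + 1.25P. Rearranging, 9.25P = 1720.5, hence P* = 186.
Then Q* = 3226.1 - 8(186) = 1738.1.

P* = 186, Q* = 1738.1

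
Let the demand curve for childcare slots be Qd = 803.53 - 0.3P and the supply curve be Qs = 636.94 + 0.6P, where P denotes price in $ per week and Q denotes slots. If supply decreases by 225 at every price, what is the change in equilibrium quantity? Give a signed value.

ΔQ = -75

Equating demand and supply, 803.53 - 0.3P = 636.94 + 0.6P gives 0.9P = 166.59, so P* = 185.1.
From the demand curve, Q* = 803.53 - 0.3(185.1) = 748.
After the shift, supply is Qs = 411.94 + 0.6P.
Re-solving, 0.9P = 391.59 gives P = 435.1 and Q = 673.
ΔQ = 673 - 748 = -75.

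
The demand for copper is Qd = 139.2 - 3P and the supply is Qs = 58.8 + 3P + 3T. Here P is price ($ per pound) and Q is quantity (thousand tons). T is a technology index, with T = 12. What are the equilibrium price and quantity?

With T = 12, supply is Qs = 94.8 + 3P.
Equating demand and supply, 139.2 - 3P = 94.8 + 3P gives 6P = 44.4, so P* = 7.4.
Plugging P* into demand: Q* = 139.2 - 3(7.4) = 117.

P* = 7.4, Q* = 117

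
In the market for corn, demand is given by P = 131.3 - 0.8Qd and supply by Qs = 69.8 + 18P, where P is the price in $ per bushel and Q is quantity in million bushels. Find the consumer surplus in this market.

Solving each curve for Q: Qd = 164.125 - 1.25P.
Set Qd = Qs: 164.125 - 1.25P = 69.8 + 18P, so 94.325 = 19.25P and P* = 4.9.
Plugging P* into demand: Q* = 164.125 - 1.25(4.9) = 158.
Demand choke price (Qd = 0): P = 164.125/1.25 = 131.3. Consumer surplus = ½ × (131.3 - 4.9) × 158 = 9985.6.

Consumer surplus = 9985.6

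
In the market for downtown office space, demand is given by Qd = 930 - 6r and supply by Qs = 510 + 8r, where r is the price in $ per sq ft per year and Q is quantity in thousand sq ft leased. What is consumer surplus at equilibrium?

Consumer surplus = 46875

The market clears where 930 - 6r = 510 + 8r. Rearranging, 14r = 420, hence r* = 30.
Plugging r* into demand: Q* = 930 - 6(30) = 750.
Demand choke price (Qd = 0): r = 930/6 = 155. Consumer surplus = ½ × (155 - 30) × 750 = 46875.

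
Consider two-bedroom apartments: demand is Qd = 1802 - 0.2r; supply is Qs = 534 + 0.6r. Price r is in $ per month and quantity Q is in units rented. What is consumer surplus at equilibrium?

Equating demand and supply, 1802 - 0.2r = 534 + 0.6r gives 0.8r = 1268, so r* = 1585.
Then Q* = 1802 - 0.2(1585) = 1485.
Demand choke price (Qd = 0): r = 1802/0.2 = 9010. Consumer surplus = ½ × (9010 - 1585) × 1485 = 5513062.5.

Consumer surplus = 5513062.5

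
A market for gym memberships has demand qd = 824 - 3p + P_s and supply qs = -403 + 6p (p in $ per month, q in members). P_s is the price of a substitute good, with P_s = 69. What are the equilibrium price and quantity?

With P_s = 69, demand is qd = 893 - 3p.
Set qd = qs: 893 - 3p = -403 + 6p, so 1296 = 9p and p* = 144.
From the demand curve, q* = 893 - 3(144) = 461.

p* = 144, q* = 461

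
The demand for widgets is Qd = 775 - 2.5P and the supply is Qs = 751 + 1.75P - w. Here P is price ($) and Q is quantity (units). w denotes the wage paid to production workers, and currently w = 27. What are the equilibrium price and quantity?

P* = 12, Q* = 745

With w = 27, supply is Qs = 724 + 1.75P.
At equilibrium Qd = Qs, so 775 - 2.5P = 724 + 1.75P; collecting terms, 51 = 4.25P and P* = 12.
Substitute back: Q* = 775 - 2.5(12) = 745.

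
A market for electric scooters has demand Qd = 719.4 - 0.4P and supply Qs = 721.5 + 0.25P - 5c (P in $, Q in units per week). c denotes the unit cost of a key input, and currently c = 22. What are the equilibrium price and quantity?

P* = 166, Q* = 653

With c = 22, supply is Qs = 611.5 + 0.25P.
Set Qd = Qs: 719.4 - 0.4P = 611.5 + 0.25P, so 107.9 = 0.65P and P* = 166.
Plugging P* into demand: Q* = 719.4 - 0.4(166) = 653.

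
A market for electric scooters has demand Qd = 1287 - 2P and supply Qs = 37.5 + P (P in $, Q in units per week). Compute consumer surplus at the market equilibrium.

Consumer surplus = 51529

At equilibrium Qd = Qs, so 1287 - 2P = 37.5 + P; collecting terms, 1249.5 = 3P and P* = 416.5.
From the demand curve, Q* = 1287 - 2(416.5) = 454.
Demand choke price (Qd = 0): P = 1287/2 = 643.5. Consumer surplus = ½ × (643.5 - 416.5) × 454 = 51529.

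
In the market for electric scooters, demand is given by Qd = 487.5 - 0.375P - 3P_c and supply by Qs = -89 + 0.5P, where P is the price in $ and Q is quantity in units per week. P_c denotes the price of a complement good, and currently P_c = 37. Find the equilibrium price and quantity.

With P_c = 37, demand is Qd = 376.5 - 0.375P.
The market clears where 376.5 - 0.375P = -89 + 0.5P. Rearranging, 0.875P = 465.5, hence P* = 532.
From the demand curve, Q* = 376.5 - 0.375(532) = 177.

P* = 532, Q* = 177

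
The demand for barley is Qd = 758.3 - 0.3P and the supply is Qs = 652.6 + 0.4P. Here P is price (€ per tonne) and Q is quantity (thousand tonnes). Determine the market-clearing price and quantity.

P* = 151, Q* = 713

Set Qd = Qs: 758.3 - 0.3P = 652.6 + 0.4P, so 105.7 = 0.7P and P* = 151.
From the demand curve, Q* = 758.3 - 0.3(151) = 713.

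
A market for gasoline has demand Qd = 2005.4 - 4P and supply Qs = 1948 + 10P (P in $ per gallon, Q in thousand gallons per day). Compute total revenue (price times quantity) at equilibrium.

Total revenue = 8154.9

Set Qd = Qs: 2005.4 - 4P = 1948 + 10P, so 57.4 = 14P and P* = 4.1.
Then Q* = 2005.4 - 4(4.1) = 1989.
Total revenue = P* × Q* = 4.1 × 1989 = 8154.9.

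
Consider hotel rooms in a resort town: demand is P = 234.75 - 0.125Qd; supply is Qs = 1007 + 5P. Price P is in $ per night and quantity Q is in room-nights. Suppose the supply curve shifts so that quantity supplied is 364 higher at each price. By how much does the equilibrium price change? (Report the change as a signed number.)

In direct form, Qd = 1878 - 8P.
Set Qd = Qs: 1878 - 8P = 1007 + 5P, so 871 = 13P and P* = 67.
Substitute back: Q* = 1878 - 8(67) = 1342.
After the shift, supply is Qs = 1371 + 5P.
New equilibrium: 507 = 13P, so P = 39 and Q = 1566.
ΔP = 39 - 67 = -28.

ΔP = -28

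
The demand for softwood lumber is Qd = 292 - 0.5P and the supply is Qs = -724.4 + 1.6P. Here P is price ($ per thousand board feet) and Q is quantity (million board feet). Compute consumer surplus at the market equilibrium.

Consumer surplus = 2500

Set Qd = Qs: 292 - 0.5P = -724.4 + 1.6P, so 1016.4 = 2.1P and P* = 484.
Then Q* = 292 - 0.5(484) = 50.
Demand choke price (Qd = 0): P = 292/0.5 = 584. Consumer surplus = ½ × (584 - 484) × 50 = 2500.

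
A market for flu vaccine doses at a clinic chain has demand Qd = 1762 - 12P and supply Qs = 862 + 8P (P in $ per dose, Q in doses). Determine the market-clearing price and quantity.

The market clears where 1762 - 12P = 862 + 8P. Rearranging, 20P = 900, hence P* = 45.
Plugging P* into demand: Q* = 1762 - 12(45) = 1222.

P* = 45, Q* = 1222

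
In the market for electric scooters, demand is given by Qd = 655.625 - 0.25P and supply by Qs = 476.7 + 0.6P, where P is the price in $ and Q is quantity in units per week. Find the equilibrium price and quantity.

Set Qd = Qs: 655.625 - 0.25P = 476.7 + 0.6P, so 178.925 = 0.85P and P* = 210.5.
Substitute back: Q* = 655.625 - 0.25(210.5) = 603.

P* = 210.5, Q* = 603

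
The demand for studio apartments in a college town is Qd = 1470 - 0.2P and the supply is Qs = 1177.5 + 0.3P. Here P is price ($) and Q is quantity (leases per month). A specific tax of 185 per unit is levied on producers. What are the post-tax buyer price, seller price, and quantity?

P_b = 696, P_s = 511, Q = 1330.8

Producers keep P_s = P_b - 185 per unit, so supply in terms of the buyer price is Qs = 1122 + 0.3P_b.
Market clearing requires 1470 - 0.2P_b = 1122 + 0.3P_b; hence 348 = 0.5P_b and P_b = 696.
Then P_s = 696 - 185 = 511 and Q = 1470 - 0.2(696) = 1330.8.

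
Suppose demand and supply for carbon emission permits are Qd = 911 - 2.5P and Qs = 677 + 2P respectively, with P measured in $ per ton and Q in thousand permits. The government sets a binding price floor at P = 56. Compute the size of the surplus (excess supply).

With P fixed at 56, quantity demanded is 771 and quantity supplied is 789.
Surplus = Qs - Qd = 789 - 771 = 18.

Surplus = 18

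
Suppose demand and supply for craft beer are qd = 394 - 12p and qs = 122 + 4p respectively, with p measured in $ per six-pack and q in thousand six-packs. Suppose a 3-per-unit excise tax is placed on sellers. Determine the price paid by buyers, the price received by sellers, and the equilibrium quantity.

Sellers keep p_s = p_b - 3 per unit, so supply in terms of the buyer price is qs = 110 + 4p_b.
Equate demand and the shifted supply: 394 - 12p_b = 110 + 4p_b, giving 16p_b = 284, so p_b = 17.75.
Then p_s = 17.75 - 3 = 14.75 and q = 394 - 12(17.75) = 181.

p_b = 17.75, p_s = 14.75, q = 181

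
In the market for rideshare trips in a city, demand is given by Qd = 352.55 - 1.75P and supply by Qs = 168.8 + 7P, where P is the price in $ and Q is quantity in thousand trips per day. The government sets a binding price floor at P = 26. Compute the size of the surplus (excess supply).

Surplus = 43.75

Evaluating both curves at the floor price 26 gives Qd = 307.05, Qs = 350.8.
Surplus = Qs - Qd = 350.8 - 307.05 = 43.75.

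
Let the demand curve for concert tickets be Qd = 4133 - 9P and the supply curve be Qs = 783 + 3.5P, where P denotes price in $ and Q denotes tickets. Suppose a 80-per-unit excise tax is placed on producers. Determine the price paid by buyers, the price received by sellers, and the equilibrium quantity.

With a tax of 80 on producers, they supply based on the net price P_s = P_b - 80, so Qs = 503 + 3.5P_b.
Market clearing requires 4133 - 9P_b = 503 + 3.5P_b; hence 3630 = 12.5P_b and P_b = 290.4.
Then P_s = 290.4 - 80 = 210.4 and Q = 4133 - 9(290.4) = 1519.4.

P_b = 290.4, P_s = 210.4, Q = 1519.4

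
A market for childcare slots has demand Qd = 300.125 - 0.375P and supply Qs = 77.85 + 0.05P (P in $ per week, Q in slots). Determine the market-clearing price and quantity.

P* = 523, Q* = 104

Equating demand and supply, 300.125 - 0.375P = 77.85 + 0.05P gives 0.425P = 222.275, so P* = 523.
Plugging P* into demand: Q* = 300.125 - 0.375(523) = 104.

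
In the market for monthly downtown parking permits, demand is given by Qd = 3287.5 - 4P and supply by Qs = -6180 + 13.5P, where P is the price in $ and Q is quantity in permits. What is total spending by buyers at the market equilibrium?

Total spending by buyers = 607813.5

Set Qd = Qs: 3287.5 - 4P = -6180 + 13.5P, so 9467.5 = 17.5P and P* = 541.
From the demand curve, Q* = 3287.5 - 4(541) = 1123.5.
Total spending by buyers = P* × Q* = 541 × 1123.5 = 607813.5.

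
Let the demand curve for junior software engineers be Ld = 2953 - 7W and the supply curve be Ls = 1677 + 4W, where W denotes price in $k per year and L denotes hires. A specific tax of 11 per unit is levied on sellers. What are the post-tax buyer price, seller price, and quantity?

With a tax of 11 on sellers, they supply based on the net price W_s = W_b - 11, so Ls = 1633 + 4W_b.
Set Ld = Ls: 2953 - 7W_b = 1633 + 4W_b, so 1320 = 11W_b and W_b = 120.
So W_s = 109 and the quantity traded is L = 2953 - 7(120) = 2113.

W_b = 120, W_s = 109, L = 2113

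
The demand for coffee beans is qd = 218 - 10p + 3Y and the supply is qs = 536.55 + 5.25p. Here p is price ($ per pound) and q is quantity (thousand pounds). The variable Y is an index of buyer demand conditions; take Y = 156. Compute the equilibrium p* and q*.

With Y = 156, demand is qd = 686 - 10p.
Set qd = qs: 686 - 10p = 536.55 + 5.25p, so 149.45 = 15.25p and p* = 9.8.
Then q* = 686 - 10(9.8) = 588.

p* = 9.8, q* = 588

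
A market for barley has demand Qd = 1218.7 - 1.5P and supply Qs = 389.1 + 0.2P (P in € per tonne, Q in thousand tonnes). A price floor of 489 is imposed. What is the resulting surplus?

Evaluating both curves at the floor price 489 gives Qd = 485.2, Qs = 486.9.
Surplus = Qs - Qd = 486.9 - 485.2 = 1.7.

Surplus = 1.7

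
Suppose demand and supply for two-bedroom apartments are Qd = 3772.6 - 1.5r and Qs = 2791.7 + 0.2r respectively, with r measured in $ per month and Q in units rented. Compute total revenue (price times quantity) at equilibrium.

Equating demand and supply, 3772.6 - 1.5r = 2791.7 + 0.2r gives 1.7r = 980.9, so r* = 577.
Substitute back: Q* = 3772.6 - 1.5(577) = 2907.1.
Total revenue = r* × Q* = 577 × 2907.1 = 1677396.7.

Total revenue = 1677396.7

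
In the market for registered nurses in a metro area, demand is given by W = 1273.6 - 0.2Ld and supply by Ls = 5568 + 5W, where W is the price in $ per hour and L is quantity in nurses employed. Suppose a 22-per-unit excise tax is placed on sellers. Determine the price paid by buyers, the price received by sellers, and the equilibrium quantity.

W_b = 91, W_s = 69, L = 5913

Solving each curve for L: Ld = 6368 - 5W.
With a tax of 22 on sellers, they supply based on the net price W_s = W_b - 22, so Ls = 5458 + 5W_b.
Equate demand and the shifted supply: 6368 - 5W_b = 5458 + 5W_b, giving 10W_b = 910, so W_b = 91.
Then W_s = 91 - 22 = 69 and L = 6368 - 5(91) = 5913.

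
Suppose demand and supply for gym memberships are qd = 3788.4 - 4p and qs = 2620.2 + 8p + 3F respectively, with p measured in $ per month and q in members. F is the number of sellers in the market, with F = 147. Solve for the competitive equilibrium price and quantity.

p* = 60.6, q* = 3546

With F = 147, supply is qs = 3061.2 + 8p.
The market clears where 3788.4 - 4p = 3061.2 + 8p. Rearranging, 12p = 727.2, hence p* = 60.6.
Then q* = 3788.4 - 4(60.6) = 3546.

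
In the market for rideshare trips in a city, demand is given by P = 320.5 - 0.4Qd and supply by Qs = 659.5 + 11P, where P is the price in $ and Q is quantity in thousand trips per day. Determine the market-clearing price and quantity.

P* = 10.5, Q* = 775

In direct form, Qd = 801.25 - 2.5P.
Set Qd = Qs: 801.25 - 2.5P = 659.5 + 11P, so 141.75 = 13.5P and P* = 10.5.
Substitute back: Q* = 801.25 - 2.5(10.5) = 775.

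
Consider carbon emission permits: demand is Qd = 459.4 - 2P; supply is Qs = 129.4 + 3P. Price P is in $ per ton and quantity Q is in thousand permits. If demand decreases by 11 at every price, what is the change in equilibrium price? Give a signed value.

Equating demand and supply, 459.4 - 2P = 129.4 + 3P gives 5P = 330, so P* = 66.
Then Q* = 459.4 - 2(66) = 327.4.
After the shift, demand is Qd = 448.4 - 2P.
New equilibrium: 319 = 5P, so P = 63.8 and Q = 320.8.
ΔP = 63.8 - 66 = -2.2.

ΔP = -2.2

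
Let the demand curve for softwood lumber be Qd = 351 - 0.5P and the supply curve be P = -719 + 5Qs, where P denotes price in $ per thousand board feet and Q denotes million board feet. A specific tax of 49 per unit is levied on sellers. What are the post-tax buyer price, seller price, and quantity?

P_b = 310, P_s = 261, Q = 196

Rewriting in direct form: Qs = 143.8 + 0.2P.
The tax drives a wedge P_b - P_s = 49. Substituting P_s = P_b - 49 into supply: Qs = 134 + 0.2P_b.
Market clearing requires 351 - 0.5P_b = 134 + 0.2P_b; hence 217 = 0.7P_b and P_b = 310.
So P_s = 261 and the quantity traded is Q = 351 - 0.5(310) = 196.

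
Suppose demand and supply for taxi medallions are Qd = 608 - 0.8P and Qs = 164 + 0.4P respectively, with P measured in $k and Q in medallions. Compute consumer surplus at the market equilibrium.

Consumer surplus = 60840

The market clears where 608 - 0.8P = 164 + 0.4P. Rearranging, 1.2P = 444, hence P* = 370.
Then Q* = 608 - 0.8(370) = 312.
Demand choke price (Qd = 0): P = 608/0.8 = 760. Consumer surplus = ½ × (760 - 370) × 312 = 60840.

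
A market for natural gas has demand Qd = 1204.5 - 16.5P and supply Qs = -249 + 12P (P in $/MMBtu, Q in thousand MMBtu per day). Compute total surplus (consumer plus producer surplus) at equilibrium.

Total surplus = 9483.375

Equating demand and supply, 1204.5 - 16.5P = -249 + 12P gives 28.5P = 1453.5, so P* = 51.
Then Q* = 1204.5 - 16.5(51) = 363.
Demand choke price = 73; supply choke price = 20.75. CS = ½(73 - 51)(363) = 3993; PS = ½(51 - 20.75)(363) = 5490.375. Total surplus = 9483.375.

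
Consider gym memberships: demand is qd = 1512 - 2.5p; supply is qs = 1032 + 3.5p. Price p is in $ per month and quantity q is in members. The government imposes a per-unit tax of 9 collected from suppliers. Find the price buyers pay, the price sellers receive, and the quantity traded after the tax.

p_b = 85.25, p_s = 76.25, q = 1298.875

With a tax of 9 on suppliers, they supply based on the net price p_s = p_b - 9, so qs = 1000.5 + 3.5p_b.
Set qd = qs: 1512 - 2.5p_b = 1000.5 + 3.5p_b, so 511.5 = 6p_b and p_b = 85.25.
Then p_s = 85.25 - 9 = 76.25 and q = 1512 - 2.5(85.25) = 1298.875.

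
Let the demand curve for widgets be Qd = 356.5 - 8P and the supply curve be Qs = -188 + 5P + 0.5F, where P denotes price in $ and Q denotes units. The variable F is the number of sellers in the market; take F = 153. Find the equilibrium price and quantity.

P* = 36, Q* = 68.5

With F = 153, supply is Qs = -111.5 + 5P.
Set Qd = Qs: 356.5 - 8P = -111.5 + 5P, so 468 = 13P and P* = 36.
Plugging P* into demand: Q* = 356.5 - 8(36) = 68.5.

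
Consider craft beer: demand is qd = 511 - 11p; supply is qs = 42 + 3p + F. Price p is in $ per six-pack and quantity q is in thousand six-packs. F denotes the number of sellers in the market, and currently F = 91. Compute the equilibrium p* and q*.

With F = 91, supply is qs = 133 + 3p.
The market clears where 511 - 11p = 133 + 3p. Rearranging, 14p = 378, hence p* = 27.
Then q* = 511 - 11(27) = 214.

p* = 27, q* = 214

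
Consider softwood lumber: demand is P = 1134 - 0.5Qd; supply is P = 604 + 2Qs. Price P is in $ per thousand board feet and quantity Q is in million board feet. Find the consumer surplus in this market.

In direct form, Qd = 2268 - 2P and Qs = -302 + 0.5P.
Equating demand and supply, 2268 - 2P = -302 + 0.5P gives 2.5P = 2570, so P* = 1028.
Plugging P* into demand: Q* = 2268 - 2(1028) = 212.
Demand choke price (Qd = 0): P = 2268/2 = 1134. Consumer surplus = ½ × (1134 - 1028) × 212 = 11236.

Consumer surplus = 11236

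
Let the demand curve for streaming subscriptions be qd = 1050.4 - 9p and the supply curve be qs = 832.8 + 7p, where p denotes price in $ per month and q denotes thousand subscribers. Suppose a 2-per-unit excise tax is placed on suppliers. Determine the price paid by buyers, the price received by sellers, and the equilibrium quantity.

Suppliers keep p_s = p_b - 2 per unit, so supply in terms of the buyer price is qs = 818.8 + 7p_b.
Market clearing requires 1050.4 - 9p_b = 818.8 + 7p_b; hence 231.6 = 16p_b and p_b = 14.475.
Then p_s = 14.475 - 2 = 12.475 and q = 1050.4 - 9(14.475) = 920.125.

p_b = 14.475, p_s = 12.475, q = 920.125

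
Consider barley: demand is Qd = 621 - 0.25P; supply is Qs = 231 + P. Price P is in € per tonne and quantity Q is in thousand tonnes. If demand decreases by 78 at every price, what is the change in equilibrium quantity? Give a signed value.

Set Qd = Qs: 621 - 0.25P = 231 + P, so 390 = 1.25P and P* = 312.
Then Q* = 621 - 0.25(312) = 543.
After the shift, demand is Qd = 543 - 0.25P.
Re-solving, 1.25P = 312 gives P = 249.6 and Q = 480.6.
ΔQ = 480.6 - 543 = -62.4.

ΔQ = -62.4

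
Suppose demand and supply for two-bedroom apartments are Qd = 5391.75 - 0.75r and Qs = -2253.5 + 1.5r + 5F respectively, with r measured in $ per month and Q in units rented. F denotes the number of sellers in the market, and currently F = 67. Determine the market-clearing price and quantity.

r* = 3249, Q* = 2955

With F = 67, supply is Qs = -1918.5 + 1.5r.
Set Qd = Qs: 5391.75 - 0.75r = -1918.5 + 1.5r, so 7310.25 = 2.25r and r* = 3249.
Plugging r* into demand: Q* = 5391.75 - 0.75(3249) = 2955.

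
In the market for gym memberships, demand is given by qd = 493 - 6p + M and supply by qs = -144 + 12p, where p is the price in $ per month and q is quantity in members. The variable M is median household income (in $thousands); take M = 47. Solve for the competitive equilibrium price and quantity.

With M = 47, demand is qd = 540 - 6p.
Equating demand and supply, 540 - 6p = -144 + 12p gives 18p = 684, so p* = 38.
Substitute back: q* = 540 - 6(38) = 312.

p* = 38, q* = 312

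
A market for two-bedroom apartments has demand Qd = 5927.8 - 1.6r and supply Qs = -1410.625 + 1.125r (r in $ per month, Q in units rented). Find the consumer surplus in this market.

Consumer surplus = 819112.8125

Equating demand and supply, 5927.8 - 1.6r = -1410.625 + 1.125r gives 2.725r = 7338.425, so r* = 2693.
Plugging r* into demand: Q* = 5927.8 - 1.6(2693) = 1619.
Demand choke price (Qd = 0): r = 5927.8/1.6 = 3704.875. Consumer surplus = ½ × (3704.875 - 2693) × 1619 = 819112.8125.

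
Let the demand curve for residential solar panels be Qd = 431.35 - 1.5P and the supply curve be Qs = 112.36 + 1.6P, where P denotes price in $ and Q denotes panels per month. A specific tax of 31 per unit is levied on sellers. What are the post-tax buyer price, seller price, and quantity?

The tax drives a wedge P_b - P_s = 31. Substituting P_s = P_b - 31 into supply: Qs = 62.76 + 1.6P_b.
Equate demand and the shifted supply: 431.35 - 1.5P_b = 62.76 + 1.6P_b, giving 3.1P_b = 368.59, so P_b = 118.9.
Then P_s = 118.9 - 31 = 87.9 and Q = 431.35 - 1.5(118.9) = 253.

P_b = 118.9, P_s = 87.9, Q = 253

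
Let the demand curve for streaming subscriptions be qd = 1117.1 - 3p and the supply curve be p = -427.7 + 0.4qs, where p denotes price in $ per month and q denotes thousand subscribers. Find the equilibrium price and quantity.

In direct form, qs = 1069.25 + 2.5p.
At equilibrium qd = qs, so 1117.1 - 3p = 1069.25 + 2.5p; collecting terms, 47.85 = 5.5p and p* = 8.7.
From the demand curve, q* = 1117.1 - 3(8.7) = 1091.

p* = 8.7, q* = 1091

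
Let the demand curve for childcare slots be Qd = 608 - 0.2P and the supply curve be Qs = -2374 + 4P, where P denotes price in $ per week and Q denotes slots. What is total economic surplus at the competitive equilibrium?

Set Qd = Qs: 608 - 0.2P = -2374 + 4P, so 2982 = 4.2P and P* = 710.
From the demand curve, Q* = 608 - 0.2(710) = 466.
Demand choke price = 3040; supply choke price = 593.5. CS = ½(3040 - 710)(466) = 542890; PS = ½(710 - 593.5)(466) = 27144.5. Total surplus = 570034.5.

Total surplus = 570034.5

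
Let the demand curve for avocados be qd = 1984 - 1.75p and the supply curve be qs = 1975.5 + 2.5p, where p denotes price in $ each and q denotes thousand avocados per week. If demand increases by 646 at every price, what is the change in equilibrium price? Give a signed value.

Δp = 152

At equilibrium qd = qs, so 1984 - 1.75p = 1975.5 + 2.5p; collecting terms, 8.5 = 4.25p and p* = 2.
From the demand curve, q* = 1984 - 1.75(2) = 1980.5.
After the shift, demand is qd = 2630 - 1.75p.
The new intersection has 654.5 = 4.25p, i.e. p = 154, q = 2360.5.
Δp = 154 - 2 = 152.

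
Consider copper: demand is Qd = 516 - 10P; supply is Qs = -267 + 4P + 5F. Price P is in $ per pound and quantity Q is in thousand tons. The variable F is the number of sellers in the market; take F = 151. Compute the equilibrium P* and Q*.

P* = 2, Q* = 496

With F = 151, supply is Qs = 488 + 4P.
Equating demand and supply, 516 - 10P = 488 + 4P gives 14P = 28, so P* = 2.
Substitute back: Q* = 516 - 10(2) = 496.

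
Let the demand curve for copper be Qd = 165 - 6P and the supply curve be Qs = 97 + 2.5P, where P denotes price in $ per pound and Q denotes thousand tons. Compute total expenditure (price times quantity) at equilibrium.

Total expenditure = 936

Set Qd = Qs: 165 - 6P = 97 + 2.5P, so 68 = 8.5P and P* = 8.
Substitute back: Q* = 165 - 6(8) = 117.
Total expenditure = P* × Q* = 8 × 117 = 936.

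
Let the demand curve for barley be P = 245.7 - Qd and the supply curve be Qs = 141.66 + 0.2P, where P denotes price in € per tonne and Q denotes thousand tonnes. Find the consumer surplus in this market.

Consumer surplus = 12640.5

Solving each curve for Q: Qd = 245.7 - P.
Set Qd = Qs: 245.7 - P = 141.66 + 0.2P, so 104.04 = 1.2P and P* = 86.7.
Then Q* = 245.7 - 86.7 = 159.
Demand choke price (Qd = 0): P = 245.7. Consumer surplus = ½ × (245.7 - 86.7) × 159 = 12640.5.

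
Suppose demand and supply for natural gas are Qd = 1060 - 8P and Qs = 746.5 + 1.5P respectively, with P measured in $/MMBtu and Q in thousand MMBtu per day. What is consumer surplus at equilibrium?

Equating demand and supply, 1060 - 8P = 746.5 + 1.5P gives 9.5P = 313.5, so P* = 33.
From the demand curve, Q* = 1060 - 8(33) = 796.
Demand choke price (Qd = 0): P = 1060/8 = 132.5. Consumer surplus = ½ × (132.5 - 33) × 796 = 39601.

Consumer surplus = 39601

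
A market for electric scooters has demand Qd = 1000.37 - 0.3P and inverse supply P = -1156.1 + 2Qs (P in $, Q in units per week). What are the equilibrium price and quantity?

In direct form, Qs = 578.05 + 0.5P.
At equilibrium Qd = Qs, so 1000.37 - 0.3P = 578.05 + 0.5P; collecting terms, 422.32 = 0.8P and P* = 527.9.
Then Q* = 1000.37 - 0.3(527.9) = 842.

P* = 527.9, Q* = 842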